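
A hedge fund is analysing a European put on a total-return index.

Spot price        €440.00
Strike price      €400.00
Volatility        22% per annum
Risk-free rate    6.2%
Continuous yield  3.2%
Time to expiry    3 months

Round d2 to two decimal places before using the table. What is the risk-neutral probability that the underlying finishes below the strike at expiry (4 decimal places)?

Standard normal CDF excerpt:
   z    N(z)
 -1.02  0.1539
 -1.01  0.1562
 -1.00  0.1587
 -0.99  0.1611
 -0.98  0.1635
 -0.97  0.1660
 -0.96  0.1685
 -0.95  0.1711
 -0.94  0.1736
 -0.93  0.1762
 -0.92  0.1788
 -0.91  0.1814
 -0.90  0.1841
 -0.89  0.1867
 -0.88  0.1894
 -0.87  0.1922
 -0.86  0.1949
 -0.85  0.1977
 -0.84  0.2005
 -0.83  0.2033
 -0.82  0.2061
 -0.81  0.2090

0.1894

σ√T = 0.22 × 0.5000 = 0.1100
ln(S/K) + (r − q + σ²/2)T = ln(440/400) + (0.062 − 0.032 + 0.22²/2)·0.25 = 0.0953 + 0.0135 = 0.1089
d₁ = 0.1089 / 0.1100 = 0.9896 ≈ 0.99
d₂ = d₁ − σ√T = 0.9896 − 0.1100 = 0.8796 ≈ 0.88
Pr(exercise) under Q = N(−d₂) = N(-0.88) = 0.1894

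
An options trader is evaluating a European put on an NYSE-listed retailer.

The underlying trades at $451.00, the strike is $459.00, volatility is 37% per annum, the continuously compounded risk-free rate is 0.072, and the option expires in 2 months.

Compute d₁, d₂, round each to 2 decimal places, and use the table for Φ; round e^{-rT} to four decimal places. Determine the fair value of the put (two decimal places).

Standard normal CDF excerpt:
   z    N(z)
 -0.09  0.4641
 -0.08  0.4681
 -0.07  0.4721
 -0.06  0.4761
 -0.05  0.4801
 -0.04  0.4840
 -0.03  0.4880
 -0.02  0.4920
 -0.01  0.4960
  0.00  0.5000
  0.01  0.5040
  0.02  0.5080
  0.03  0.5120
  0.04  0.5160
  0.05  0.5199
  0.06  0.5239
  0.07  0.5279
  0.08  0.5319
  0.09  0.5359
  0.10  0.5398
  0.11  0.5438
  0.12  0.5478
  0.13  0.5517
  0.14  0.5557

$28.35

T = 0.1667;  σ√T = 0.1511
d₁ = [ln(451/459) + (0.072 + 0.37²/2)·0.1667] / 0.1511 = [-0.0176 + 0.0234] / 0.1511 = 0.0386 → 0.04
d₂ = d₁ − σ√T = 0.0386 − 0.1511 = -0.1125 → -0.11
exp(−rT) = exp(−0.072·0.1667) = 0.9881
N(−d₂) = N(0.11) = 0.5438;  N(−d₁) = N(-0.04) = 0.4840
P = 459·0.9881·0.5438 − 451·0.4840 = 246.6339 − 218.2840 = 28.3499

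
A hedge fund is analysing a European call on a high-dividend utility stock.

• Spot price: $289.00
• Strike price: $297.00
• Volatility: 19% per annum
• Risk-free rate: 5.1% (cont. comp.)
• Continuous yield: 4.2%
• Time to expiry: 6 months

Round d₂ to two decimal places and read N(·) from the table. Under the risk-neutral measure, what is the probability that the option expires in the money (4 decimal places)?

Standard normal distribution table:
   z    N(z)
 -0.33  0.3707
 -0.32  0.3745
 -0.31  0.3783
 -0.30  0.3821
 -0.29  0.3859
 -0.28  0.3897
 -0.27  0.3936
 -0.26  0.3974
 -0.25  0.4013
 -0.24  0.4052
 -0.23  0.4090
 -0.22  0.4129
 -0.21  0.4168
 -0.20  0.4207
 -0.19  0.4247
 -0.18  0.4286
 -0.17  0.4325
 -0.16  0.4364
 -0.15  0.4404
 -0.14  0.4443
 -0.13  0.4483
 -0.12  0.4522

0.4052

σ√T = 0.19·√0.5 = 0.1344
d₁ = [ln(289/297) + (0.051 − 0.042 + ½·0.19²)·0.5] / (σ√T) = (-0.0273 + 0.0135) / 0.1344 = -0.1026 which rounds to -0.10
d₂ = -0.1026 − 0.1344 = -0.2369 which rounds to -0.24
Pr(exercise) under Q = N(d₂) = 0.4052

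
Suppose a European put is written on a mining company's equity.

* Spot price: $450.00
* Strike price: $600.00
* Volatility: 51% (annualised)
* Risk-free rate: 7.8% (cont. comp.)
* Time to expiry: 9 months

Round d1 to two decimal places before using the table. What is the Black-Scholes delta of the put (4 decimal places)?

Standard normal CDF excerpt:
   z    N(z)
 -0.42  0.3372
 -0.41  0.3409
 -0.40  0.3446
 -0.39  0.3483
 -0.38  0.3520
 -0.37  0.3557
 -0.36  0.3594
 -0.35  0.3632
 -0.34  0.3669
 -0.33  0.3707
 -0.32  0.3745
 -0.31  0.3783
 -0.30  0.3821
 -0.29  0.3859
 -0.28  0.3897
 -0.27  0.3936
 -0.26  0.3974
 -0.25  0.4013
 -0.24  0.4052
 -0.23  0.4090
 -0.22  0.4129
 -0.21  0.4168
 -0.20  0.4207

-0.6179

σ√T = 0.51·√0.75 = 0.4417
d₁ = [ln(450/600) + (0.078 + 0.51²/2)·0.75] / 0.4417 = [-0.2877 + 0.1560] / 0.4417 = -0.2981 → -0.30
N(d₁) = N(-0.30) = 0.3821
Δ_put = N(d₁) − 1 = 0.3821 − 1 = -0.6179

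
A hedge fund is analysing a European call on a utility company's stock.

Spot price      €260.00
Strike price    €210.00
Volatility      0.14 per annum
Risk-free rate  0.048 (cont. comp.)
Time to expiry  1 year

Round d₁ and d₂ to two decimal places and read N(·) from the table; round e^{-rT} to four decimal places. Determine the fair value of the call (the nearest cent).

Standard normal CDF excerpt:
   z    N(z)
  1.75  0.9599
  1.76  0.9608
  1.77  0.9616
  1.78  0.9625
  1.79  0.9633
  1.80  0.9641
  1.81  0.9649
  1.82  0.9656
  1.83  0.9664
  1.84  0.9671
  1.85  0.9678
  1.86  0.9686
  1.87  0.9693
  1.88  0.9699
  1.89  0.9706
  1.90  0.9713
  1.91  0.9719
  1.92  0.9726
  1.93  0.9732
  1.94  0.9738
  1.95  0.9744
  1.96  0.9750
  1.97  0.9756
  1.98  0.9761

€60.22

T = 1;  σ√T = 0.1400
d₁ = [ln(260/210) + (0.048 + ½·0.14²)·1] / (σ√T) = (0.2136 + 0.0578) / 0.1400 = 1.9384 → 1.94
d₂ = 1.9384 − 0.1400 = 1.7984 → 1.80
exp(−rT) = exp(−0.048·1) = 0.9531
C = 260·N(1.94) − 210·0.9531·N(1.80) = 260·0.9738 − 210·0.9531·0.9641 = 253.1880 − 192.9656 = 60.2224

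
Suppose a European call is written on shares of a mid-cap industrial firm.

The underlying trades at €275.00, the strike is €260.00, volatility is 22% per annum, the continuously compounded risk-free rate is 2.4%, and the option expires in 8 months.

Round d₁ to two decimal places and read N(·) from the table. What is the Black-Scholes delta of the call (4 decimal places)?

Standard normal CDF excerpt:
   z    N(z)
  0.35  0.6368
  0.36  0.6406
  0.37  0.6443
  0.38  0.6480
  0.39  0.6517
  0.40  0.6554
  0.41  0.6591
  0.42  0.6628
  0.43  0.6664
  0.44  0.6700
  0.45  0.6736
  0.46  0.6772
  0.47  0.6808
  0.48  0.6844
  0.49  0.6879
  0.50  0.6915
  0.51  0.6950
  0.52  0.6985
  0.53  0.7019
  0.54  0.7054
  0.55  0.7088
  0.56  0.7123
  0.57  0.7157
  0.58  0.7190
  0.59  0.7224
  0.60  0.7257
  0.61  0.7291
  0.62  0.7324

0.6879

σ√T = 0.22 × 0.8165 = 0.1796
d₁ = [ln(275/260) + (0.024 + ½·0.22²)·0.6667] / (σ√T) = (0.0561 + 0.0321) / 0.1796 = 0.4911 ⇒ 0.49
N(d₁) = N(0.49) = 0.6879
Δ_call = N(d₁) = 0.6879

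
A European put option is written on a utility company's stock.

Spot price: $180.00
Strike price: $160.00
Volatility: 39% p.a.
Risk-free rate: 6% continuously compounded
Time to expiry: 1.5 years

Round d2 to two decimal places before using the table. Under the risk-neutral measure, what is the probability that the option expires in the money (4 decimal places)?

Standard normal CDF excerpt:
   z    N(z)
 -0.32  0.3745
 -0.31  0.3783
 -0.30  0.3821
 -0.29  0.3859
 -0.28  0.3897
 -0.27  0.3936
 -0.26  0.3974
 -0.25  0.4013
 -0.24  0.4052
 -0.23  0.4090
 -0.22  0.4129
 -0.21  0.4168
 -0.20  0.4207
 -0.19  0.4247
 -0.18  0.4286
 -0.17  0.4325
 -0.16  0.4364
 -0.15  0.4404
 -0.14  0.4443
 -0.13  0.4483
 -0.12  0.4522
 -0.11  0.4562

σ√T = 0.39 × 1.2247 = 0.4777
ln(S/K) + (r + σ²/2)T = ln(180/160) + (0.06 + 0.39²/2)·1.5 = 0.1178 + 0.2041 = 0.3219
d₁ = 0.3219 / 0.4777 = 0.6738 which rounds to 0.67
d₂ = d₁ − σ√T = 0.6738 − 0.4777 = 0.1962 which rounds to 0.20
Risk-neutral Pr[S_T < K] = N(−d₂) = N(-0.20) = 0.4207

0.4207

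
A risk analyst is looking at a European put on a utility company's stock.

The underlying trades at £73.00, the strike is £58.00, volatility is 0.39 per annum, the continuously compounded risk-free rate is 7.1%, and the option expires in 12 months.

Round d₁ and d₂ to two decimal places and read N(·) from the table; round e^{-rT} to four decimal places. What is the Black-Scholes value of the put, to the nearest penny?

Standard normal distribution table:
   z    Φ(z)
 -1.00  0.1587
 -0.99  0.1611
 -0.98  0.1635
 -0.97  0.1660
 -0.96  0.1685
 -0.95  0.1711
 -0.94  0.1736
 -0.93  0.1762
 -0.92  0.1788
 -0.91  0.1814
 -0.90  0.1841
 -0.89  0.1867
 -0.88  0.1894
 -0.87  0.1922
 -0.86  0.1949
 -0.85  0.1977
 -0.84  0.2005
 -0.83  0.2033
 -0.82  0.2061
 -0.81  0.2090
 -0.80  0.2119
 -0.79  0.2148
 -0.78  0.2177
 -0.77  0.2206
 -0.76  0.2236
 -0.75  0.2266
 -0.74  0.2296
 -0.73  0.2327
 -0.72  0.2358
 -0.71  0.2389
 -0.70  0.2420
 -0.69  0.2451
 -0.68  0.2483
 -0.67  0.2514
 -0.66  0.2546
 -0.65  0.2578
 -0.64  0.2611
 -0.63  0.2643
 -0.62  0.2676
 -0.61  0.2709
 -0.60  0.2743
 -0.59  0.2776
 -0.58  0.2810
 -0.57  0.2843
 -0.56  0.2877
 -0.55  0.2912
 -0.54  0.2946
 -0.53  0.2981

£3.06

σ√T = 0.39 × 1.0000 = 0.3900
d₁ = [ln(73/58) + (0.071 + 0.39²/2)·1] / 0.3900 = [0.2300 + 0.1471] / 0.3900 = 0.9668 → 0.97
d₂ = d₁ − σ√T = 0.9668 − 0.3900 = 0.5768 → 0.58
e^(−rT) = e^(−0.071·1) = 0.9315
N(−d₂) = N(-0.58) = 0.2810;  N(−d₁) = N(-0.97) = 0.1660
P = 58·0.9315·0.2810 − 73·0.1660 = 15.1816 − 12.1180 = 3.0636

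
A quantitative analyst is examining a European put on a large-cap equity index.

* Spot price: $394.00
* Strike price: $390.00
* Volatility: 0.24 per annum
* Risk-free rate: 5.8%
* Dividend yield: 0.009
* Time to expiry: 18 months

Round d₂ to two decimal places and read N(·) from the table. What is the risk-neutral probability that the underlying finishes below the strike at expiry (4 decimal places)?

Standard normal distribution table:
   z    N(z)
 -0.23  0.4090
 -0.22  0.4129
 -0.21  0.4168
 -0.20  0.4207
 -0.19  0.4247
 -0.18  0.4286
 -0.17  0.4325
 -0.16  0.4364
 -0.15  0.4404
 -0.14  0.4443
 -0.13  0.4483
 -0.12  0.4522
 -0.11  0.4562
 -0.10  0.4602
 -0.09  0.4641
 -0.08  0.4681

σ√T = 0.24 × 1.2247 = 0.2939
d₁ = [ln(394/390) + (0.058 − 0.009 + 0.24²/2)·1.5] / 0.2939 = [0.0102 + 0.1167] / 0.2939 = 0.4317 → 0.43
d₂ = d₁ − σ√T = 0.4317 − 0.2939 = 0.1378 → 0.14
Pr(exercise) under Q = N(−d₂) = N(-0.14) = 0.4443

0.4443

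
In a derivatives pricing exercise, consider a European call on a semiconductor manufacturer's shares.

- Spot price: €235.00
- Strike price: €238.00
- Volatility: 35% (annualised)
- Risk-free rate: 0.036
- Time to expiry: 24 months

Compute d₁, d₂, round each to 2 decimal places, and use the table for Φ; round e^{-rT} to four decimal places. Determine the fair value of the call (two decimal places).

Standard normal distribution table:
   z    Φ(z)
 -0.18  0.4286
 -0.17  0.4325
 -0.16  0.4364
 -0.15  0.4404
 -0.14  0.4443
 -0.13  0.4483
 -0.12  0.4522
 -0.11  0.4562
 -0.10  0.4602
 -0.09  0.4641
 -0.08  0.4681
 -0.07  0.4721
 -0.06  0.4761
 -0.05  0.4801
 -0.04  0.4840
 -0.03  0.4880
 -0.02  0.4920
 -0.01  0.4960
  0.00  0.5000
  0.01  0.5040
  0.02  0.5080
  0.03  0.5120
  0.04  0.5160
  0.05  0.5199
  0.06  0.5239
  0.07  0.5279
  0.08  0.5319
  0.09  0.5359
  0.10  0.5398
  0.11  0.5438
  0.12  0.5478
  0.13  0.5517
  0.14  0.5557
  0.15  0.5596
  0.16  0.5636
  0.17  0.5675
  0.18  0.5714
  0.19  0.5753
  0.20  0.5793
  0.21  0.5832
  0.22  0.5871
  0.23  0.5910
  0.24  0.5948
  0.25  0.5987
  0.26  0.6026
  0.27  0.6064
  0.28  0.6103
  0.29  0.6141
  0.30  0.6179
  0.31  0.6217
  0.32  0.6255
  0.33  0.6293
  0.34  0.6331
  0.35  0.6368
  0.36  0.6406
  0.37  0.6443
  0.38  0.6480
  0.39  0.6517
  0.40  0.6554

σ√T = 0.35 × 1.4142 = 0.4950
d₁ = [ln(235/238) + (0.036 + ½·0.35²)·2] / (σ√T) = (-0.0127 + 0.1945) / 0.4950 = 0.3673 ≈ 0.37
d₂ = 0.3673 − 0.4950 = -0.1277 ≈ -0.13
e^(−rT) = e^(−0.036·2) = 0.9305
N(d₁) = N(0.37) = 0.6443;  N(d₂) = N(-0.13) = 0.4483
C = 235·0.6443 − 238·0.9305·0.4483 = 151.4105 − 99.2801 = 52.1304

€52.13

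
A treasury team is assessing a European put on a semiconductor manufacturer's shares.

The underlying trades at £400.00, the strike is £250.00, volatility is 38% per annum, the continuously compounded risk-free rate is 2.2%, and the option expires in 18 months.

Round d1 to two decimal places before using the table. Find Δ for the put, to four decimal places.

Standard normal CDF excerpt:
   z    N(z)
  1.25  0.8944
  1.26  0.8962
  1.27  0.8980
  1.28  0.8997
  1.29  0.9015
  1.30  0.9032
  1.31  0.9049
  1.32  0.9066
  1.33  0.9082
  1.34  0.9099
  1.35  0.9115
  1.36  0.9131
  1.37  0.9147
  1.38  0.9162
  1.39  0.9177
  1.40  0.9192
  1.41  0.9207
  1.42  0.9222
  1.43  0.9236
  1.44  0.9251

-0.0951

σ√T = 0.38·√1.5 = 0.4654
d₁ = [ln(400/250) + (0.022 + ½·0.38²)·1.5] / (σ√T) = (0.4700 + 0.1413) / 0.4654 = 1.3135 ⇒ 1.31
N(d₁) = N(1.31) = 0.9049
Δ_put = N(d₁) − 1 = 0.9049 − 1 = -0.0951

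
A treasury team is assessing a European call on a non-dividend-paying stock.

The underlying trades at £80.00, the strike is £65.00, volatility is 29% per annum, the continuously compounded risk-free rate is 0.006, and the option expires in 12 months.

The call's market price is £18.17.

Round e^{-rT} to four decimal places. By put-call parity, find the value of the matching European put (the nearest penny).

£2.78

e^(−rT) = e^(−0.006·1) = 0.9940
Put-call parity: C − P = S − K·e^(−rT) = 80 − 65·0.9940 = 80 − 64.6100 = 15.3900
P = C − (C − P) = 18.17 − (15.3900) = 2.7800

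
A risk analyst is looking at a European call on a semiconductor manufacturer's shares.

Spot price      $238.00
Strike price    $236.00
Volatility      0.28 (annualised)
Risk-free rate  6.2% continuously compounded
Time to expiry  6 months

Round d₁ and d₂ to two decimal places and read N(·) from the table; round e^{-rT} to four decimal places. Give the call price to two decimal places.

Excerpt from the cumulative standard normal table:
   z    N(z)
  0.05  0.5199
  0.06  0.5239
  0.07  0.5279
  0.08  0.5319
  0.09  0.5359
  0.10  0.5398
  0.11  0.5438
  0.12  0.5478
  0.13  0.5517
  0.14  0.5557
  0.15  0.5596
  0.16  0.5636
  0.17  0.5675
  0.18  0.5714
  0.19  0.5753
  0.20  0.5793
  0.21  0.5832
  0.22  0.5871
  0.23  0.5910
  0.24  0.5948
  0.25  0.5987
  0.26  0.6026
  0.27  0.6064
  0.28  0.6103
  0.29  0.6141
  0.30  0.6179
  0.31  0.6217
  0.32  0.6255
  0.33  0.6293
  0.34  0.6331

σ√T = 0.28 × 0.7071 = 0.1980
d₁ = [ln(238/236) + (0.062 + 0.28²/2)·0.5] / 0.1980 = [0.0084 + 0.0506] / 0.1980 = 0.2982 ⇒ 0.30
d₂ = d₁ − σ√T = 0.2982 − 0.1980 = 0.1002 ⇒ 0.10
exp(−rT) = exp(−0.062·0.5) = 0.9695
N(d₁) = N(0.30) = 0.6179;  N(d₂) = N(0.10) = 0.5398
C = 238·0.6179 − 236·0.9695·0.5398 = 147.0602 − 123.5073 = 23.5529

$23.55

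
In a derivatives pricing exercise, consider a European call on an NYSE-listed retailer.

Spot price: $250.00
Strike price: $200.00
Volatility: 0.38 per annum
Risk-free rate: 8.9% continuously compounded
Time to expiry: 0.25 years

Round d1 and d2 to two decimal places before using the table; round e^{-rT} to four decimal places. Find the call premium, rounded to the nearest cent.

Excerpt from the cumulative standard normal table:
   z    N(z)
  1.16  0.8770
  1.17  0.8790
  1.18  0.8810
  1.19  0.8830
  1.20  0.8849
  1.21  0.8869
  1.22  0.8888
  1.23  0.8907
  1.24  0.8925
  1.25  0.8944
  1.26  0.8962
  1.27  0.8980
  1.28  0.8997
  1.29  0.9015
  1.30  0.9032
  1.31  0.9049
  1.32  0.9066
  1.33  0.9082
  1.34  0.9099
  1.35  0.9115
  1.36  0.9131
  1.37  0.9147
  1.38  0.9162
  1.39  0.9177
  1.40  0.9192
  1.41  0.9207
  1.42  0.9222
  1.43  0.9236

$56.34

T = 0.25;  σ√T = 0.1900
d₁ = [ln(250/200) + (0.089 + 0.38²/2)·0.25] / 0.1900 = [0.2231 + 0.0403] / 0.1900 = 1.3865 which rounds to 1.39
d₂ = d₁ − σ√T = 1.3865 − 0.1900 = 1.1965 which rounds to 1.20
exp(−rT) = exp(−0.089·0.25) = 0.9780
C = 250·N(1.39) − 200·0.9780·N(1.20) = 250·0.9177 − 200·0.9780·0.8849 = 229.4250 − 173.0864 = 56.3386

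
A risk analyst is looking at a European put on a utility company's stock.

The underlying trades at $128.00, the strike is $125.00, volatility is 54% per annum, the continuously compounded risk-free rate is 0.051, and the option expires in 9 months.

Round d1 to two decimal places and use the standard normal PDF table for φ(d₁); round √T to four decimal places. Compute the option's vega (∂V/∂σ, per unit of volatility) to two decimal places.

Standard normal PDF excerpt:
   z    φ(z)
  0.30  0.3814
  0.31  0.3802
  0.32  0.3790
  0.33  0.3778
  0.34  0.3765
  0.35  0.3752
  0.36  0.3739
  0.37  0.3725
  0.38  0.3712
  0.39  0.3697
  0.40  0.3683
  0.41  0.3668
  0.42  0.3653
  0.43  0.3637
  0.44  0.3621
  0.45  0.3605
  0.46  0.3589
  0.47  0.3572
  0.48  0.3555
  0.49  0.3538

σ√T = 0.54 × 0.8660 = 0.4677
d₁ = [ln(128/125) + (0.051 + 0.54²/2)·0.75] / 0.4677 = [0.0237 + 0.1476] / 0.4677 = 0.3663 → 0.37
√T = √0.75 = 0.8660
φ(d₁) = φ(0.37) = 0.3725
vega = S·φ(d₁)·√T = 128·0.3725·0.8660 = 41.2909

41.29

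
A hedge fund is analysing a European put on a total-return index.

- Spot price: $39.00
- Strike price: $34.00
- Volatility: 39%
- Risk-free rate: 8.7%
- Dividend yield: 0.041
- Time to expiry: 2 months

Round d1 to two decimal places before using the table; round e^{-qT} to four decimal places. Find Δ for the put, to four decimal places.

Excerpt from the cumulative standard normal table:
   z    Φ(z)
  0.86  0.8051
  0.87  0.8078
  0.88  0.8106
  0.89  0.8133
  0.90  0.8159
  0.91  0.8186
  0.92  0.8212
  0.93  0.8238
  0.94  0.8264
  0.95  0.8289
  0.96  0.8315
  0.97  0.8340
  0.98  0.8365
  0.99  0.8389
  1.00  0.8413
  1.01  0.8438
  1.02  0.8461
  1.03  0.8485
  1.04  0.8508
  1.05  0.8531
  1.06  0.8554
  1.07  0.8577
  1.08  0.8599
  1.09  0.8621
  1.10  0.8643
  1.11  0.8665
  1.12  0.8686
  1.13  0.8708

σ√T = 0.39·√0.1667 = 0.1592
d₁ = [ln(39/34) + (0.087 − 0.041 + 0.39²/2)·0.1667] / 0.1592 = [0.1372 + 0.0203] / 0.1592 = 0.9895 ≈ 0.99
N(d₁) = N(0.99) = 0.8389
Δ_put = exp(−qT)·(N(d₁) − 1) = 0.9932·(0.8389 − 1) = -0.1600

-0.1600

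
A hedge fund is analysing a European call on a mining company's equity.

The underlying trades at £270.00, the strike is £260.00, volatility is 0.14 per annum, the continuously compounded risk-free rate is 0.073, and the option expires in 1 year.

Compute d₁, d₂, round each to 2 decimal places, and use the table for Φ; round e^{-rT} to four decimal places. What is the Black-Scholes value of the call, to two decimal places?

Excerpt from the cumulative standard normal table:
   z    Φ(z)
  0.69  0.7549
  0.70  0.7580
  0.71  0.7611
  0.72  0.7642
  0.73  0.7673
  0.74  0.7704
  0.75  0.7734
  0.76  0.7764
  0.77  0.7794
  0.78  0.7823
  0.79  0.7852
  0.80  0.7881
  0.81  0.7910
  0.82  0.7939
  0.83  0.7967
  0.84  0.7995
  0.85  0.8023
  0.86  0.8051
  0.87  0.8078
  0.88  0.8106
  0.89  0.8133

T = 1;  σ√T = 0.1400
ln(S/K) + (r + σ²/2)T = ln(270/260) + (0.073 + 0.14²/2)·1 = 0.0377 + 0.0828 = 0.1205
d₁ = 0.1205 / 0.1400 = 0.8610 which rounds to 0.86
d₂ = d₁ − σ√T = 0.8610 − 0.1400 = 0.7210 which rounds to 0.72
exp(−rT) = exp(−0.073·1) = 0.9296
N(d₁) = N(0.86) = 0.8051;  N(d₂) = N(0.72) = 0.7642
C = 270·0.8051 − 260·0.9296·0.7642 = 217.3770 − 184.7041 = 32.6729

£32.67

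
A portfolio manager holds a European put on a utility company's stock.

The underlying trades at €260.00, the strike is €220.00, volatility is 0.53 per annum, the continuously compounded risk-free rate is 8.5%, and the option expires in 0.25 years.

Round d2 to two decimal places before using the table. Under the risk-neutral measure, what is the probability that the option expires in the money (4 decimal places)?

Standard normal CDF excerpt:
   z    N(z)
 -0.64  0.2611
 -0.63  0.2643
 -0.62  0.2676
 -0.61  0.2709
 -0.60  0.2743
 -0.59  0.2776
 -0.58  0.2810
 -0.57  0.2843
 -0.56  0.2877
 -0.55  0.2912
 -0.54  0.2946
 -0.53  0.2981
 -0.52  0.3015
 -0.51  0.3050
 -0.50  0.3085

0.2810

σ√T = 0.53·√0.25 = 0.2650
ln(S/K) + (r + σ²/2)T = ln(260/220) + (0.085 + 0.53²/2)·0.25 = 0.1671 + 0.0564 = 0.2234
d₁ = 0.2234 / 0.2650 = 0.8431 ≈ 0.84
d₂ = d₁ − σ√T = 0.8431 − 0.2650 = 0.5781 ≈ 0.58
Risk-neutral Pr[S_T < K] = N(−d₂) = N(-0.58) = 0.2810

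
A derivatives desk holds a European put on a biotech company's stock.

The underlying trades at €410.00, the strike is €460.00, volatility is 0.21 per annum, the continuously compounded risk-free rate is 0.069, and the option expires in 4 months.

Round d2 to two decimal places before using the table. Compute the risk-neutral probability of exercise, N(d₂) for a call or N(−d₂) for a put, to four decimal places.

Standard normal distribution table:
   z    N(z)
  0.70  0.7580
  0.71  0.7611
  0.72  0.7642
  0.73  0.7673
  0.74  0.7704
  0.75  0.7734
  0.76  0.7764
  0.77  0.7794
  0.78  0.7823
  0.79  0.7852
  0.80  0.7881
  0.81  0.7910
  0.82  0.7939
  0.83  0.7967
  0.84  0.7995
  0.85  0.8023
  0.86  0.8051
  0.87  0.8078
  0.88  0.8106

0.7939

T = 0.3333;  σ√T = 0.1212
ln(S/K) + (r + σ²/2)T = ln(410/460) + (0.069 + 0.21²/2)·0.3333 = -0.1151 + 0.0304 = -0.0847
d₁ = -0.0847 / 0.1212 = -0.6988 ≈ -0.70
d₂ = d₁ − σ√T = -0.6988 − 0.1212 = -0.8200 ≈ -0.82
Risk-neutral Pr[S_T < K] = N(−d₂) = N(0.82) = 0.7939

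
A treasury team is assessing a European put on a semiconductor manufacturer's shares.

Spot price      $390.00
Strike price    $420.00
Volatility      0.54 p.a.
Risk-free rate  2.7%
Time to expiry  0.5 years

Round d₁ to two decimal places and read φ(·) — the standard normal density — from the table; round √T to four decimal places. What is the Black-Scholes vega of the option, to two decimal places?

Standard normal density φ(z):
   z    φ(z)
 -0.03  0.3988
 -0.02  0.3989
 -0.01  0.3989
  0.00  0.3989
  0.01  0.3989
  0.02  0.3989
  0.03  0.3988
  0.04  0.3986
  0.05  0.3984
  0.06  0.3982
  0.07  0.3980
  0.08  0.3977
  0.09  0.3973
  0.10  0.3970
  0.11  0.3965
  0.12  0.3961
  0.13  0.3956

σ√T = 0.54 × 0.7071 = 0.3818
d₁ = [ln(390/420) + (0.027 + ½·0.54²)·0.5] / (σ√T) = (-0.0741 + 0.0864) / 0.3818 = 0.0322 ≈ 0.03
√T = √0.5 = 0.7071
φ(d₁) = φ(0.03) = 0.3988
vega = S·φ(d₁)·√T = 390·0.3988·0.7071 = 109.9767

109.98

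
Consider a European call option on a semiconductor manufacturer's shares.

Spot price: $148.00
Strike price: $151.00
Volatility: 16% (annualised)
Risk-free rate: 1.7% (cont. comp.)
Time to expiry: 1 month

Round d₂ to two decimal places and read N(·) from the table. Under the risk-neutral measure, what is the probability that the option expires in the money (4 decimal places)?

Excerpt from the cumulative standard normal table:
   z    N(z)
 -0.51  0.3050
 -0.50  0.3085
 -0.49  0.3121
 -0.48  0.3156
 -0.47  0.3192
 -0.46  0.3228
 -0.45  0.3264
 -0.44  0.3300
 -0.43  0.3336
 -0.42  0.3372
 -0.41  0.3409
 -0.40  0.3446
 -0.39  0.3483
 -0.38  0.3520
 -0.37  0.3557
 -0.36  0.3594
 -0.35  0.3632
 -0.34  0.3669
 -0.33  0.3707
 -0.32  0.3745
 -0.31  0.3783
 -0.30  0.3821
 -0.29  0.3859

0.3336

σ√T = 0.16 × 0.2887 = 0.0462
d₁ = [ln(148/151) + (0.017 + ½·0.16²)·0.08333] / (σ√T) = (-0.0201 + 0.0025) / 0.0462 = -0.3807 ⇒ -0.38
d₂ = -0.3807 − 0.0462 = -0.4269 ⇒ -0.43
Pr(exercise) under Q = N(d₂) = 0.3336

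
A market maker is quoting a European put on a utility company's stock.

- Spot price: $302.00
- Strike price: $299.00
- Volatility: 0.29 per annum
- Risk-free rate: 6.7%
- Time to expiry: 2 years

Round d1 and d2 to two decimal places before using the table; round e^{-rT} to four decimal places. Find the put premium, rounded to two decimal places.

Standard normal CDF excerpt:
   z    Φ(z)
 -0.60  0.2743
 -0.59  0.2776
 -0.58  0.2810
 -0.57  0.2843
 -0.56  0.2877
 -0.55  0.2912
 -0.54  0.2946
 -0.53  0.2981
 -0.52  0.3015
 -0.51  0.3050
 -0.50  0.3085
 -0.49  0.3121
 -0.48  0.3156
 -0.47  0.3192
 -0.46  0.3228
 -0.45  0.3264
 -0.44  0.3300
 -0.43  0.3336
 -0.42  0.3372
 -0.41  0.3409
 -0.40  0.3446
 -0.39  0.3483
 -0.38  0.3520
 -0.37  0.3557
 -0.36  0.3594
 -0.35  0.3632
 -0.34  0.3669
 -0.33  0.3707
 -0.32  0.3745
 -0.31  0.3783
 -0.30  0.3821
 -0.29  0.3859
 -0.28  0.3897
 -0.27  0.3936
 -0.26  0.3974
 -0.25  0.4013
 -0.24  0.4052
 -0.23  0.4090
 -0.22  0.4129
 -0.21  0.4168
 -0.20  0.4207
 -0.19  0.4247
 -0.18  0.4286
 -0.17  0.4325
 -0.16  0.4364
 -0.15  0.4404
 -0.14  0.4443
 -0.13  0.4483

T = 2;  σ√T = 0.4101
d₁ = [ln(302/299) + (0.067 + ½·0.29²)·2] / (σ√T) = (0.0100 + 0.2181) / 0.4101 = 0.5561 → 0.56
d₂ = 0.5561 − 0.4101 = 0.1460 → 0.15
exp(−rT) = exp(−0.067·2) = 0.8746
N(−d₂) = N(-0.15) = 0.4404;  N(−d₁) = N(-0.56) = 0.2877
P = 299·0.8746·0.4404 − 302·0.2877 = 115.1670 − 86.8854 = 28.2816

$28.28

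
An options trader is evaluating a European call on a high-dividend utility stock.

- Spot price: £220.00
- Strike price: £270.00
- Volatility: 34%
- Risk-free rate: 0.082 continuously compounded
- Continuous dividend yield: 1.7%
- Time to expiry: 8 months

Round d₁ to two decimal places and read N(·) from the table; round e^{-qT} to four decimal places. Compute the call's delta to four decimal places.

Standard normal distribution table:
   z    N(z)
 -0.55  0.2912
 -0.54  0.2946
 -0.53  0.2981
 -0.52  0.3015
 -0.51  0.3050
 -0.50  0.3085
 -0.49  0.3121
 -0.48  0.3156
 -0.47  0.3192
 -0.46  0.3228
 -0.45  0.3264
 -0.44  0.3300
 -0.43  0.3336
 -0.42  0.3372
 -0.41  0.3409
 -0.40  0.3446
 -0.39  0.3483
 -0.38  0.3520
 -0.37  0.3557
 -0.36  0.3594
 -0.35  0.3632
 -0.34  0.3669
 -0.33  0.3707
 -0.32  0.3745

0.3263

σ√T = 0.34·√0.6667 = 0.2776
d₁ = [ln(220/270) + (0.082 − 0.017 + 0.34²/2)·0.6667] / 0.2776 = [-0.2048 + 0.0819] / 0.2776 = -0.4428 ⇒ -0.44
N(d₁) = N(-0.44) = 0.3300
Δ_call = e^(−qT)·N(d₁) = 0.9887·0.3300 = 0.3263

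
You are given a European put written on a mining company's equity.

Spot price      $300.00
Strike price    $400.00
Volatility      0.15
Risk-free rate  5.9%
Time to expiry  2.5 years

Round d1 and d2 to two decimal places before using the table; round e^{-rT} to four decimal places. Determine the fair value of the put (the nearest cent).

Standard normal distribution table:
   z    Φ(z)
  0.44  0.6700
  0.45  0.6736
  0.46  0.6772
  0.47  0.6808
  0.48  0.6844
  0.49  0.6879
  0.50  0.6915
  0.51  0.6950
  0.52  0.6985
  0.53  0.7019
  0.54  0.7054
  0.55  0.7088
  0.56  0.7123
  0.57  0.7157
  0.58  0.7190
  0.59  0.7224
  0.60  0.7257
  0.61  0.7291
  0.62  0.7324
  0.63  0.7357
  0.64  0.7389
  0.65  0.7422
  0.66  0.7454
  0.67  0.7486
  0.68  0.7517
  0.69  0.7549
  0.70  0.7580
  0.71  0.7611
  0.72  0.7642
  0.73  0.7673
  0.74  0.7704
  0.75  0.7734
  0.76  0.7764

$58.46

σ√T = 0.15 × 1.5811 = 0.2372
d₁ = [ln(300/400) + (0.059 + ½·0.15²)·2.5] / (σ√T) = (-0.2877 + 0.1756) / 0.2372 = -0.4725 ≈ -0.47
d₂ = -0.4725 − 0.2372 = -0.7096 ≈ -0.71
e^(−rT) = e^(−0.059·2.5) = 0.8629
P = 400·0.8629·N(0.71) − 300·N(0.47) = 400·0.8629·0.7611 − 300·0.6808 = 262.7013 − 204.2400 = 58.4613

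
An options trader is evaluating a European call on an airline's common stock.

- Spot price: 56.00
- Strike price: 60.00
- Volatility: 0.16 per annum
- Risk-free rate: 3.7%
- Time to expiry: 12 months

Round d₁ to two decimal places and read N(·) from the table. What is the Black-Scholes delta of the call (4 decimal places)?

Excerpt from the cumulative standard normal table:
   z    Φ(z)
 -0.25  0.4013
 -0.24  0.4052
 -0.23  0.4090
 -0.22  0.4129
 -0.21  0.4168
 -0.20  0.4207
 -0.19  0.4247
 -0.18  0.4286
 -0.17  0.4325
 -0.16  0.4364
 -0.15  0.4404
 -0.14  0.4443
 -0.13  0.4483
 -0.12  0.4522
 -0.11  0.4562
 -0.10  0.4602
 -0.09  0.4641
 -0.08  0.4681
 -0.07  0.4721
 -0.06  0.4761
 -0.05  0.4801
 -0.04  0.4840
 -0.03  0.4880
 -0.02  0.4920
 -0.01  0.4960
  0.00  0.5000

T = 1;  σ√T = 0.1600
ln(S/K) + (r + σ²/2)T = ln(56/60) + (0.037 + 0.16²/2)·1 = -0.0690 + 0.0498 = -0.0192
d₁ = -0.0192 / 0.1600 = -0.1200 ≈ -0.12
N(d₁) = N(-0.12) = 0.4522
Δ_call = N(d₁) = 0.4522

0.4522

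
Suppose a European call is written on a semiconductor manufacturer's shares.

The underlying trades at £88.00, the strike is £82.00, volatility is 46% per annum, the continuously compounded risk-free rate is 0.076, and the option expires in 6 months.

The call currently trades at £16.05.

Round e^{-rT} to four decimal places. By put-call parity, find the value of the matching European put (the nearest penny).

e^(−rT) = e^(−0.076·0.5) = 0.9627
Put-call parity: C − P = S − K·e^(−rT) = 88 − 82·0.9627 = 88 − 78.9414 = 9.0586
P = C − (C − P) = 16.05 − (9.0586) = 6.9914

£6.99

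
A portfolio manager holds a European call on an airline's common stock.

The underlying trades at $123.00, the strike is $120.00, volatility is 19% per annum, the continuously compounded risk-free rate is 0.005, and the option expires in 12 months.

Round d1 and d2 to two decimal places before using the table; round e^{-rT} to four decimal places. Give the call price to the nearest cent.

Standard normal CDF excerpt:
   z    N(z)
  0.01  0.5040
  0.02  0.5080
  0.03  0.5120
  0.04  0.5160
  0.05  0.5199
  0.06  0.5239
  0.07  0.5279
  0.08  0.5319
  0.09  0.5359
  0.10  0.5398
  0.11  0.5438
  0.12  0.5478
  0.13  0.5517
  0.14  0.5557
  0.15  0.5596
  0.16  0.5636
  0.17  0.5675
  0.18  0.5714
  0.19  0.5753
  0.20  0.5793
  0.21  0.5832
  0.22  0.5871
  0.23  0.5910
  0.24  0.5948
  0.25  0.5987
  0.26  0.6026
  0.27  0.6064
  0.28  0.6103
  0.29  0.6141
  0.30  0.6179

$11.09

σ√T = 0.19 × 1.0000 = 0.1900
d₁ = [ln(123/120) + (0.005 + ½·0.19²)·1] / (σ√T) = (0.0247 + 0.0231) / 0.1900 = 0.2513 ≈ 0.25
d₂ = 0.2513 − 0.1900 = 0.0613 ≈ 0.06
e^(−rT) = e^(−0.005·1) = 0.9950
N(d₁) = N(0.25) = 0.5987;  N(d₂) = N(0.06) = 0.5239
C = 123·0.5987 − 120·0.9950·0.5239 = 73.6401 − 62.5537 = 11.0864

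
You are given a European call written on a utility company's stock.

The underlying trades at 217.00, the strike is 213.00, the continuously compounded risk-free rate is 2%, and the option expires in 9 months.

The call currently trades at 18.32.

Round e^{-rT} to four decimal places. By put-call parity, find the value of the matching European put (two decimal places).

11.15

e^(−rT) = e^(−0.02·0.75) = 0.9851
Put-call parity: C − P = S − K·e^(−rT) = 217 − 213·0.9851 = 217 − 209.8263 = 7.1737
P = C − (C − P) = 18.32 − (7.1737) = 11.1463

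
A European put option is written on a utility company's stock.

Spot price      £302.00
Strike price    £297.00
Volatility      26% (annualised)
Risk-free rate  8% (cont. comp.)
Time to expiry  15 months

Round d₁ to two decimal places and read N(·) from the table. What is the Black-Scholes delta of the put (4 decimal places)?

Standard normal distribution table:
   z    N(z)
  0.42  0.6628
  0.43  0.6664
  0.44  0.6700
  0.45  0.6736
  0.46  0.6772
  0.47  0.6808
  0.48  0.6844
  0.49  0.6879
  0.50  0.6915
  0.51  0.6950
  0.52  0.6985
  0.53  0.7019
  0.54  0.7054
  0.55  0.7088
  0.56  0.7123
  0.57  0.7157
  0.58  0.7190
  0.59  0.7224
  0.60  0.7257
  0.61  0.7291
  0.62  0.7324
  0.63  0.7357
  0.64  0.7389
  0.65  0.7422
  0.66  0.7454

σ√T = 0.26·√1.25 = 0.2907
d₁ = [ln(302/297) + (0.08 + 0.26²/2)·1.25] / 0.2907 = [0.0167 + 0.1423] / 0.2907 = 0.5468 which rounds to 0.55
N(d₁) = N(0.55) = 0.7088
Δ_put = N(d₁) − 1 = 0.7088 − 1 = -0.2912

-0.2912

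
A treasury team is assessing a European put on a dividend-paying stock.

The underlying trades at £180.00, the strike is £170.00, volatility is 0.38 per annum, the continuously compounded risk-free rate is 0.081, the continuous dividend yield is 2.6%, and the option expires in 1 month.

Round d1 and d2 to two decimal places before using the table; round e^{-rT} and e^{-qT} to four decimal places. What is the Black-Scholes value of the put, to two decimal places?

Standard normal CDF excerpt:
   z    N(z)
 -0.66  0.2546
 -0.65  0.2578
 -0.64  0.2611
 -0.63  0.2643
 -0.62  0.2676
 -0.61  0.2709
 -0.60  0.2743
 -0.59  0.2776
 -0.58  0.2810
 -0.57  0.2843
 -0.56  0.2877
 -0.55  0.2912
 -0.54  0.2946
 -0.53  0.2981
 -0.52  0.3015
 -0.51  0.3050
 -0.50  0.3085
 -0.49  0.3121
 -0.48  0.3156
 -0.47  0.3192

£3.44

σ√T = 0.38 × 0.2887 = 0.1097
d₁ = [ln(180/170) + (0.081 − 0.026 + ½·0.38²)·0.08333] / (σ√T) = (0.0572 + 0.0106) / 0.1097 = 0.6177 → 0.62
d₂ = 0.6177 − 0.1097 = 0.5080 → 0.51
e^(−qT) = e^(−0.026·0.08333) = 0.9978;  e^(−rT) = e^(−0.081·0.08333) = 0.9933
N(−d₂) = N(-0.51) = 0.3050;  N(−d₁) = N(-0.62) = 0.2676
P = 170·0.9933·0.3050 − 180·0.9978·0.2676 = 51.5026 − 48.0620 = 3.4406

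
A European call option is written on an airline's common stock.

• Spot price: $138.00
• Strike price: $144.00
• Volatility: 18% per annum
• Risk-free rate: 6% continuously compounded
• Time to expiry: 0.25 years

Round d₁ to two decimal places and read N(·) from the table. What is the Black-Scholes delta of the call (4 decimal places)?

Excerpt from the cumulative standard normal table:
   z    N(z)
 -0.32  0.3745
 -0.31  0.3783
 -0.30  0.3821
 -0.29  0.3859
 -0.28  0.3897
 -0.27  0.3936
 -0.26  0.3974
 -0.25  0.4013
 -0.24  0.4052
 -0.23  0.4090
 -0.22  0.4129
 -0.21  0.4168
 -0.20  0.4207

0.3974

σ√T = 0.18·√0.25 = 0.0900
d₁ = [ln(138/144) + (0.06 + 0.18²/2)·0.25] / 0.0900 = [-0.0426 + 0.0190] / 0.0900 = -0.2612 → -0.26
N(d₁) = N(-0.26) = 0.3974
Δ_call = N(d₁) = 0.3974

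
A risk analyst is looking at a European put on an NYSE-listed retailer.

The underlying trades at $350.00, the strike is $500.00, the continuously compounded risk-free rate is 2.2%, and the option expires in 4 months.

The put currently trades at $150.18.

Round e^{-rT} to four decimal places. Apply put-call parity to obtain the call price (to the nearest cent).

$3.83

e^(−rT) = e^(−0.022·0.3333) = 0.9927
Put-call parity: C − P = S − K·e^(−rT) = 350 − 500·0.9927 = 350 − 496.3500 = -146.3500
C = P + (C − P) = 150.18 + (-146.3500) = 3.8300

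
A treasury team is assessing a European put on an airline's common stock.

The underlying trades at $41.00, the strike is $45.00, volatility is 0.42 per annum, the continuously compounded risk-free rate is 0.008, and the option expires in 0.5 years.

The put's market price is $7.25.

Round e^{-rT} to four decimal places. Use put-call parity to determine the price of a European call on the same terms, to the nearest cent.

$3.43

exp(−rT) = exp(−0.008·0.5) = 0.9960
Put-call parity: C − P = S − K·e^(−rT) = 41 − 45·0.9960 = 41 − 44.8200 = -3.8200
C = P + (C − P) = 7.25 + (-3.8200) = 3.4300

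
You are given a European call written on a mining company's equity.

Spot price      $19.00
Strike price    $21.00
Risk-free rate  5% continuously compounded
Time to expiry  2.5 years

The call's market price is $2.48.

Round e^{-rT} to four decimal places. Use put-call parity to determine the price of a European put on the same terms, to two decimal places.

$2.01

e^(−rT) = e^(−0.05·2.5) = 0.8825
Put-call parity: C − P = S − K·e^(−rT) = 19 − 21·0.8825 = 19 − 18.5325 = 0.4675
P = C − (C − P) = 2.48 − (0.4675) = 2.0125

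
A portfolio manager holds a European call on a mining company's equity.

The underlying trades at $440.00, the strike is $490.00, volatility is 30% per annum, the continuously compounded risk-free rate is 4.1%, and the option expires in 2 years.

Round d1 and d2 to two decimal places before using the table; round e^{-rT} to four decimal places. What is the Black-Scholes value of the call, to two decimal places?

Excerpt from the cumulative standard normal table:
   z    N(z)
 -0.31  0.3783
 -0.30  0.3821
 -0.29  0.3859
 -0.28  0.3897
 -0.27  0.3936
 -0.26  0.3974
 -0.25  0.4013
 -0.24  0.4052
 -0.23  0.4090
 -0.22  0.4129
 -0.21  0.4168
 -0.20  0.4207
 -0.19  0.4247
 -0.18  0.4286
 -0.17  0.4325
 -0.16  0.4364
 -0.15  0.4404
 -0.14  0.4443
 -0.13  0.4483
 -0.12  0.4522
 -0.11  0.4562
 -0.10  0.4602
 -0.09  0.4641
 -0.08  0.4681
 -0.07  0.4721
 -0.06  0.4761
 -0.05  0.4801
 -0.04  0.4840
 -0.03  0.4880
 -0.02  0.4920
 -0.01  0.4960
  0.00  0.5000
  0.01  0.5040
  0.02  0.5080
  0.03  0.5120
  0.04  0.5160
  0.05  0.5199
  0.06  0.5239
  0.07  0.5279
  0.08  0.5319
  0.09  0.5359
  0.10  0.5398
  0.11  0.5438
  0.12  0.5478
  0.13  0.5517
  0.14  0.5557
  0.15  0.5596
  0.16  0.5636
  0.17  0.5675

σ√T = 0.3·√2 = 0.4243
d₁ = [ln(440/490) + (0.041 + ½·0.3²)·2] / (σ√T) = (-0.1076 + 0.1720) / 0.4243 = 0.1517 which rounds to 0.15
d₂ = 0.1517 − 0.4243 = -0.2725 which rounds to -0.27
e^(−rT) = e^(−0.041·2) = 0.9213
N(d₁) = N(0.15) = 0.5596;  N(d₂) = N(-0.27) = 0.3936
C = 440·0.5596 − 490·0.9213·0.3936 = 246.2240 − 177.6856 = 68.5384

$68.54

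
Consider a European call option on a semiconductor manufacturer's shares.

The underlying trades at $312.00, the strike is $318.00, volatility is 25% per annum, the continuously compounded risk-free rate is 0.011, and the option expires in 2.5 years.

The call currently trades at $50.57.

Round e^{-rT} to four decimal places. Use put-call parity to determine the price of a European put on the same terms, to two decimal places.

exp(−rT) = exp(−0.011·2.5) = 0.9729
Put-call parity: C − P = S − K·e^(−rT) = 312 − 318·0.9729 = 312 − 309.3822 = 2.6178
P = C − (C − P) = 50.57 − (2.6178) = 47.9522

$47.95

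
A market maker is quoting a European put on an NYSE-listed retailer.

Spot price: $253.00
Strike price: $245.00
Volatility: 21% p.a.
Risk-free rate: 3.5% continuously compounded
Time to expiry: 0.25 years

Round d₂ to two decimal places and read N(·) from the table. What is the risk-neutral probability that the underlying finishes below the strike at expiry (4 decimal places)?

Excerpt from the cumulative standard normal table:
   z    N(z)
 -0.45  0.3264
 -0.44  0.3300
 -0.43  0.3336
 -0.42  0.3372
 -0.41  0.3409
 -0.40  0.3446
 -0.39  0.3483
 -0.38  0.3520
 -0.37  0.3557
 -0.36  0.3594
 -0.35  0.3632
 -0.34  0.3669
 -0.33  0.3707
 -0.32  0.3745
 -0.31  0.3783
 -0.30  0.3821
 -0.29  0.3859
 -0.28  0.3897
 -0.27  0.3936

0.3669

σ√T = 0.21 × 0.5000 = 0.1050
d₁ = [ln(253/245) + (0.035 + ½·0.21²)·0.25] / (σ√T) = (0.0321 + 0.0143) / 0.1050 = 0.4418 → 0.44
d₂ = 0.4418 − 0.1050 = 0.3368 → 0.34
Pr(exercise) under Q = N(−d₂) = N(-0.34) = 0.3669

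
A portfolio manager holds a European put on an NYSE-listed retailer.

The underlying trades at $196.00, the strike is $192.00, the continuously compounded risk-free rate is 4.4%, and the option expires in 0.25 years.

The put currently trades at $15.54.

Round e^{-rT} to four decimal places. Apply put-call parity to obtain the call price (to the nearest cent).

exp(−rT) = exp(−0.044·0.25) = 0.9891
Put-call parity: C − P = S − K·e^(−rT) = 196 − 192·0.9891 = 196 − 189.9072 = 6.0928
C = P + (C − P) = 15.54 + (6.0928) = 21.6328

$21.63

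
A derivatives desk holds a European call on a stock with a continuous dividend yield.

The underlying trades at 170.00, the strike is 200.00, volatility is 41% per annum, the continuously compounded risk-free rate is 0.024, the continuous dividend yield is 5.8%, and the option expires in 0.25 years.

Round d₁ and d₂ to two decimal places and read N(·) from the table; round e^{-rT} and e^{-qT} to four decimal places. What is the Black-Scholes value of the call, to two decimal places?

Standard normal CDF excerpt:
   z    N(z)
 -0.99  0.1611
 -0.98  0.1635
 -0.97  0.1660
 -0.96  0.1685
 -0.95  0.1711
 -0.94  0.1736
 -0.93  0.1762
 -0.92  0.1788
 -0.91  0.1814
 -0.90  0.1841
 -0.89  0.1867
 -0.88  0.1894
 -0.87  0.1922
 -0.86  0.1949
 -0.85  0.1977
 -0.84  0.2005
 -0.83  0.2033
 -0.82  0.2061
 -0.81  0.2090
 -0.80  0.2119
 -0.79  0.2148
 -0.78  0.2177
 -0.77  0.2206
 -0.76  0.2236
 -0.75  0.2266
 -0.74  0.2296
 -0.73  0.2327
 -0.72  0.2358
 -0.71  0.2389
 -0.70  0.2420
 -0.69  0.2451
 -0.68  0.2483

4.48

σ√T = 0.41·√0.25 = 0.2050
d₁ = [ln(170/200) + (0.024 − 0.058 + 0.41²/2)·0.25] / 0.2050 = [-0.1625 + 0.0125] / 0.2050 = -0.7317 which rounds to -0.73
d₂ = d₁ − σ√T = -0.7317 − 0.2050 = -0.9367 which rounds to -0.94
exp(−qT) = exp(−0.058·0.25) = 0.9856;  exp(−rT) = exp(−0.024·0.25) = 0.9940
C = 170·0.9856·N(-0.73) − 200·0.9940·N(-0.94) = 170·0.9856·0.2327 − 200·0.9940·0.1736 = 38.9894 − 34.5117 = 4.4777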